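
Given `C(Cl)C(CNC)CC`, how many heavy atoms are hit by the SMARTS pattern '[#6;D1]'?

Check the 8 heavy atoms by environment: 3× C (D2) → no; 1× C (D3) → no; 2× C (D1) → match; 1× Cl (D1) → no; 1× N (D2) → no.
That gives 2 matching atoms.

2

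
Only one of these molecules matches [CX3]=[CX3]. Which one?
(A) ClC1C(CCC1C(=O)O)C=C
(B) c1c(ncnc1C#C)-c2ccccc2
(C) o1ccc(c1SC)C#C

[CX3]=[CX3] describes a non-aromatic C=C double bond between two sp2 carbons (an alkene).
(A) contains a vinyl group (-CH=CH2), which satisfies every atom and bond constraint.
(B) has an ethynyl group (-C#CH) but the C-C bond is a triple bond, not a double bond.
(C) has an ethynyl group (-C#CH) but the C-C bond is a triple bond, not a double bond.
So the answer is (A).

A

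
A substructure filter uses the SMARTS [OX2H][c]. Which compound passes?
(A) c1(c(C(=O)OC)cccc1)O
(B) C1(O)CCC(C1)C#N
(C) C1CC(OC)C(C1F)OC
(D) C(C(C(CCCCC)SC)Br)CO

A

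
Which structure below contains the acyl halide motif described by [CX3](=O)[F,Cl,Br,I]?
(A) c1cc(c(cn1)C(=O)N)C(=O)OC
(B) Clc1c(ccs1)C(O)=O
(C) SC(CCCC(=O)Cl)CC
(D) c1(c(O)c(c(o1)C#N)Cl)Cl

C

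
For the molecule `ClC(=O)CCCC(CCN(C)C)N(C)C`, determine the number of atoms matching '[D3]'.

The query [D3] means: atom with exactly three heavy-atom neighbours.
Check the 15 heavy atoms by environment: 5× C (D2) → no; 2× C (D3) → match; 2× N (D3) → match; 4× C (D1) → no; 1× O (D1) → no; 1× Cl (D1) → no.
Summing the matching environments: 2 + 2 = 4 matching atoms.

4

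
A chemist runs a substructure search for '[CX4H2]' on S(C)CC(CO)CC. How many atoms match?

3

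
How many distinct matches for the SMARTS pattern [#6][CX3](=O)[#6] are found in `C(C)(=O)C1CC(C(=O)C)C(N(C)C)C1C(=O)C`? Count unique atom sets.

3

[#6][CX3](=O)[#6] is the SMARTS for a ketone: a carbonyl carbon (no H) flanked by two carbons.
The molecule carries 3 separate instances of an acetyl/ketone group (-C(=O)CH3) meeting every constraint; each maps to a distinct set of atoms, giving 3 matches.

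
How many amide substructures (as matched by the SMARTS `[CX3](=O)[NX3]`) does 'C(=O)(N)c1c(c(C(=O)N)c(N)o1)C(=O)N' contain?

[CX3](=O)[NX3] is the SMARTS for an amide: a carbonyl carbon bonded to a trivalent nitrogen.
The molecule carries 3 separate instances of a primary amide (-C(=O)NH2) meeting every constraint; each maps to a distinct set of atoms, giving 3 matches.

3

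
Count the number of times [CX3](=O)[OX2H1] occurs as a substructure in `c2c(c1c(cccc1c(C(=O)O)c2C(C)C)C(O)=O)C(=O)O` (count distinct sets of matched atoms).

3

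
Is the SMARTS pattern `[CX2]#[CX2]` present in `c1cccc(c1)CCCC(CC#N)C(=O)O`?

The pattern [CX2]#[CX2] describes a carbon-carbon triple bond — an alkyne.
The closest candidate here is a nitrile (-C#N), but the triple bond is C#N, not C#C. No other fragment satisfies the full query, so there is no match.

No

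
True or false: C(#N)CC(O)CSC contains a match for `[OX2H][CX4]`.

The pattern [OX2H][CX4] describes a hydroxyl oxygen bound to an sp3 (X4) carbon — an aliphatic alcohol.
The molecule carries a hydroxyl group (-OH), whose atoms satisfy every constraint of the query, so the pattern matches.

True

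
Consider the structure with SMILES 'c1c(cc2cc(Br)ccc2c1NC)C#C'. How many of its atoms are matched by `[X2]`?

The query [X2] means: any atom with exactly two total connections (bonds + H).
Check the 15 heavy atoms by environment: 10× c (aromatic, X3) → no; 1× N (X3) → no; 1× C (X4) → no; 1× Br (X1) → no; 2× C (X2) → match.
That gives 2 matching atoms.

2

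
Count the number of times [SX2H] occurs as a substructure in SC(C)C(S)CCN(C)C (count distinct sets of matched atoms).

[SX2H] is the SMARTS for a thiol: an aliphatic sulfur with two connections, one being H.
The molecule carries 2 separate instances of a thiol (-SH) meeting every constraint; each maps to a distinct set of atoms, giving 2 matches.

2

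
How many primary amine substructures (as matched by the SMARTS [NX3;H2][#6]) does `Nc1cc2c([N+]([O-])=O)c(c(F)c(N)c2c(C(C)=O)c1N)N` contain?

4

[NX3;H2][#6] is the SMARTS for a primary amine: a trivalent nitrogen with two H attached to carbon.
The molecule carries 4 separate instances of a primary amino group (-NH2) meeting every constraint; each maps to a distinct set of atoms, giving 4 matches.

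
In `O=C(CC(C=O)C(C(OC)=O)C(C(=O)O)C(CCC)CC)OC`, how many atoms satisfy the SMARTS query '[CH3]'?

Check the 23 heavy atoms by environment: 4× C (H2) → no; 5× C (H1) → no; 4× C (H3) → match; 3× C (H0) → no; 6× O (H0) → no; 1× O (H1) → no.
That gives 4 matching atoms.

4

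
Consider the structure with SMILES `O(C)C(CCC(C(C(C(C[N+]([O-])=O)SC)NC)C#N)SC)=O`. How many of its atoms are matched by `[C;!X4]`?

2

Check the 22 heavy atoms by environment: 11× C (X4) → no; 1× N (charge +1, X3) → no; 1× O (charge -1, X1) → no; 2× O (X1) → no; 1× C (X3) → match; 1× O (X2) → no; 2× S (X2) → no; 1× N (X3) → no; 1× C (X2) → match; 1× N (X1) → no.
Summing the matching environments: 1 + 1 = 2 matching atoms.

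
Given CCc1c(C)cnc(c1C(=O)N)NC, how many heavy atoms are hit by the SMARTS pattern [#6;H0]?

5

Check the 14 heavy atoms by environment: 1× n (aromatic, H0) → no; 1× c (aromatic, H1) → no; 4× c (aromatic, H0) → match; 1× C (H2) → no; 3× C (H3) → no; 1× N (H1) → no; 1× C (H0) → match; 1× O (H0) → no; 1× N (H2) → no.
Summing the matching environments: 4 + 1 = 5 matching atoms.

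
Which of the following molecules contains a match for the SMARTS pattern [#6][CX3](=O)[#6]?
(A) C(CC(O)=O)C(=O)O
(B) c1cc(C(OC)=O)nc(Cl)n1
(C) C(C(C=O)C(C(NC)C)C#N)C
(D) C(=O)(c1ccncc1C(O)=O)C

D

[#6][CX3](=O)[#6] describes a carbonyl carbon (no H) flanked by two carbons (a ketone).
(A) has a carboxylic acid group (-C(=O)OH) but one neighbour of the carbonyl carbon is O, not C.
(B) has a methyl-ester group (-C(=O)OCH3) but one neighbour of the carbonyl carbon is O, not C.
(C) has an aldehyde (-CHO) but the carbonyl carbon has H1, so it is not flanked by two carbons.
(D) contains an acetyl/ketone group (-C(=O)CH3), which satisfies every atom and bond constraint.
So the answer is (D).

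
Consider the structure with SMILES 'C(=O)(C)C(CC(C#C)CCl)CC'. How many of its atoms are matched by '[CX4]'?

7

The query [CX4] means: C with X4: aliphatic carbon with exactly 4 total connections (bonds + H).
Check the 12 heavy atoms by environment: 7× C (X4) → match; 1× Cl (X1) → no; 2× C (X2) → no; 1× C (X3) → no; 1× O (X1) → no.
That gives 7 matching atoms.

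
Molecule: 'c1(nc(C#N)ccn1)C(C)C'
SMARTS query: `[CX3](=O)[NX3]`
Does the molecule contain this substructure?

No

The pattern [CX3](=O)[NX3] describes a carbonyl carbon bonded to a trivalent nitrogen — an amide.
The closest candidate here is a nitrile (-C#N), but the nitrile N is NX1 (triple-bonded), not NX3. No other fragment satisfies the full query, so there is no match.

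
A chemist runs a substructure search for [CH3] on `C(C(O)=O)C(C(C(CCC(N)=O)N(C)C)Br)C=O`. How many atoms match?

2

The query [CH3] means: aliphatic carbon with exactly three hydrogens.
Check the 18 heavy atoms by environment: 3× C (H2) → no; 4× C (H1) → no; 1× Br (H0) → no; 3× O (H0) → no; 2× C (H0) → no; 1× N (H2) → no; 1× N (H0) → no; 2× C (H3) → match; 1× O (H1) → no.
That gives 2 matching atoms.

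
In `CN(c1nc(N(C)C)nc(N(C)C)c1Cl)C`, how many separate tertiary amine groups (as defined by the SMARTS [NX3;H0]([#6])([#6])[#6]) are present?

3

[NX3;H0]([#6])([#6])[#6] is the SMARTS for a tertiary amine: a trivalent nitrogen with no H, bonded to three carbons.
The molecule carries 3 separate instances of a dimethylamino group (-N(CH3)2) meeting every constraint; each maps to a distinct set of atoms, giving 3 matches.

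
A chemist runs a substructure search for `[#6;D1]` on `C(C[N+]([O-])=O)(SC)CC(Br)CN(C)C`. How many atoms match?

Check the 14 heavy atoms by environment: 3× C (D2) → no; 2× C (D3) → no; 1× N (D3) → no; 3× C (D1) → match; 1× Br (D1) → no; 1× S (D2) → no; 1× N (charge +1, D3) → no; 1× O (charge -1, D1) → no; 1× O (D1) → no.
That gives 3 matching atoms.

3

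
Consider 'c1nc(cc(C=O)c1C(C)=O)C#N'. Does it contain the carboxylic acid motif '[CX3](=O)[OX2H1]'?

The pattern [CX3](=O)[OX2H1] describes an sp2 carbon double-bonded to O and single-bonded to an -OH oxygen — a carboxylic acid.
The closest candidate here is an aldehyde (-CHO), but there is no singly-bonded oxygen on the carbonyl carbon. No other fragment satisfies the full query, so there is no match.

No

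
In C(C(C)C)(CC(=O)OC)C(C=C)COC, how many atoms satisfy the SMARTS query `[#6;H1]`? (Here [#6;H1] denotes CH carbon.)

The query [#6;H1] means: any carbon bearing exactly one hydrogen.
Check the 15 heavy atoms by environment: 3× C (H2) → no; 4× C (H1) → match; 4× C (H3) → no; 3× O (H0) → no; 1× C (H0) → no.
That gives 4 matching atoms.

4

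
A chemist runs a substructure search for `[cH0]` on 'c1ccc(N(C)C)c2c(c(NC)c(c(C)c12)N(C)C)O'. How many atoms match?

Check the 20 heavy atoms by environment: 7× c (aromatic, H0) → match; 3× c (aromatic, H1) → no; 2× N (H0) → no; 6× C (H3) → no; 1× N (H1) → no; 1× O (H1) → no.
That gives 7 matching atoms.

7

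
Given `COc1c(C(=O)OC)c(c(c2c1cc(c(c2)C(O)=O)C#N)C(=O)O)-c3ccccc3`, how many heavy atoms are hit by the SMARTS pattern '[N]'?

Check the 30 heavy atoms by environment: 16× c (aromatic) → no; 7× O → no; 6× C → no; 1× N → match.
That gives 1 matching atom.

1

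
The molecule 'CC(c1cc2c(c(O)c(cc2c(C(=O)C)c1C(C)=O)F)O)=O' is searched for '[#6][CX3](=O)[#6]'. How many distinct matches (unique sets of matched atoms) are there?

[#6][CX3](=O)[#6] is the SMARTS for a ketone: a carbonyl carbon (no H) flanked by two carbons.
The molecule carries 3 separate instances of an acetyl/ketone group (-C(=O)CH3) meeting every constraint; each maps to a distinct set of atoms, giving 3 matches.

3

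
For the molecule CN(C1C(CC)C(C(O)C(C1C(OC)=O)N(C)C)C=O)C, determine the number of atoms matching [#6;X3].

2

Check the 21 heavy atoms by environment: 13× C (X4) → no; 2× C (X3) → match; 2× O (X1) → no; 2× O (X2) → no; 2× N (X3) → no.
That gives 2 matching atoms.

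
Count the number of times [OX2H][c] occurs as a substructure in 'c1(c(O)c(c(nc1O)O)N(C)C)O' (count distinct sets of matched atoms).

4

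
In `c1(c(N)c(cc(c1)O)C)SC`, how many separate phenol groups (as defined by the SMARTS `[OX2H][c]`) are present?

[OX2H][c] is the SMARTS for a phenol: a hydroxyl oxygen attached to an aromatic carbon.
Exactly one fragment in the molecule meets all constraints, giving 1 match.

1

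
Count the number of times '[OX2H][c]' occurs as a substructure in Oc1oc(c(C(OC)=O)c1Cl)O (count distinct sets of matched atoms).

[OX2H][c] is the SMARTS for a phenol: a hydroxyl oxygen attached to an aromatic carbon.
The molecule carries 2 separate instances of a hydroxyl group (-OH) meeting every constraint; each maps to a distinct set of atoms, giving 2 matches.

2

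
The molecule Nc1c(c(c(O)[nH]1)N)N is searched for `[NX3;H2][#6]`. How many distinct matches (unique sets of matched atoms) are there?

3

[NX3;H2][#6] is the SMARTS for a primary amine: a trivalent nitrogen with two H attached to carbon.
The molecule carries 3 separate instances of a primary amino group (-NH2) meeting every constraint; each maps to a distinct set of atoms, giving 3 matches.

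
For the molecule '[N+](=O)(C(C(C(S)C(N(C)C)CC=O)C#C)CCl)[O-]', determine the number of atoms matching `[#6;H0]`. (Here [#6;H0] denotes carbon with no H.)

1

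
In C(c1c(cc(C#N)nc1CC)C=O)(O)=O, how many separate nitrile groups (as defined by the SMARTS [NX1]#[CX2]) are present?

1

[NX1]#[CX2] is the SMARTS for a nitrile: a nitrogen triple-bonded to a two-connected carbon.
Exactly one fragment in the molecule meets all constraints, giving 1 match.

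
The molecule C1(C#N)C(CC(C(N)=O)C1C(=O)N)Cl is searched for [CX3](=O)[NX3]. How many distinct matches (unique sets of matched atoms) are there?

[CX3](=O)[NX3] is the SMARTS for an amide: a carbonyl carbon bonded to a trivalent nitrogen.
The molecule carries 2 separate instances of a primary amide (-C(=O)NH2) meeting every constraint; each maps to a distinct set of atoms, giving 2 matches.

2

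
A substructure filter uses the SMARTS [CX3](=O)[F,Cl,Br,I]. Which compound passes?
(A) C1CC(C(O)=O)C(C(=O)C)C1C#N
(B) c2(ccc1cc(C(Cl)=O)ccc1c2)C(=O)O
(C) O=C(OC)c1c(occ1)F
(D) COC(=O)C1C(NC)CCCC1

B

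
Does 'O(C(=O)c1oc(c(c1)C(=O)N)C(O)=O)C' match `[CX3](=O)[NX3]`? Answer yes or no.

Yes

The pattern [CX3](=O)[NX3] describes a carbonyl carbon bonded to a trivalent nitrogen — an amide.
The molecule carries a primary amide (-C(=O)NH2), whose atoms satisfy every constraint of the query, so the pattern matches.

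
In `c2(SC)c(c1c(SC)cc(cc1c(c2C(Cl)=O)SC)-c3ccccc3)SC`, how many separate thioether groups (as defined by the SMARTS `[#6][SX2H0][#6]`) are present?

4

[#6][SX2H0][#6] is the SMARTS for a thioether: an aliphatic sulfur bridging two carbons with no H on the sulfur.
The molecule carries 4 separate instances of a methylthio ether (-SCH3) meeting every constraint; each maps to a distinct set of atoms, giving 4 matches.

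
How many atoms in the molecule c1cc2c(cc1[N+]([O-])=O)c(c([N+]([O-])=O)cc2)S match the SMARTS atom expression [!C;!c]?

7

Check the 17 heavy atoms by environment: 10× c (aromatic) → no; 1× S → match; 2× N (charge +1) → match; 2× O (charge -1) → match; 2× O → match.
Summing the matching environments: 1 + 2 + 2 + 2 = 7 matching atoms.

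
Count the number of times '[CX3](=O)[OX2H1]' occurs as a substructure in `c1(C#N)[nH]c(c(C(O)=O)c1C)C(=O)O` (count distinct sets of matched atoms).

2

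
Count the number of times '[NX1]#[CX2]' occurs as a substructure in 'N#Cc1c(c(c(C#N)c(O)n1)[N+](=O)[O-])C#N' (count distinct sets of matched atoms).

[NX1]#[CX2] is the SMARTS for a nitrile: a nitrogen triple-bonded to a two-connected carbon.
The molecule carries 3 separate instances of a nitrile (-C#N) meeting every constraint; each maps to a distinct set of atoms, giving 3 matches.

3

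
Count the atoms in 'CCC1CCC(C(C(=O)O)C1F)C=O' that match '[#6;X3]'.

2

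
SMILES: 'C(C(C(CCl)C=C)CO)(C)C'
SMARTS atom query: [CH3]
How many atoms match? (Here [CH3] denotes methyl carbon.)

2

The query [CH3] means: aliphatic carbon with exactly three hydrogens.
Check the 11 heavy atoms by environment: 3× C (H2) → no; 4× C (H1) → no; 1× Cl (H0) → no; 1× O (H1) → no; 2× C (H3) → match.
That gives 2 matching atoms.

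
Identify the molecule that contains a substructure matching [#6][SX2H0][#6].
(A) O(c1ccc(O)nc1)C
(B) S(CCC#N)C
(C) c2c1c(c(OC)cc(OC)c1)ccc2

[#6][SX2H0][#6] describes an aliphatic sulfur bridging two carbons with no H on the sulfur (a thioether).
(A) has a methoxy ether (-OCH3) but the bridging atom is O, not S.
(B) contains a methylthio ether (-SCH3), which satisfies every atom and bond constraint.
(C) has a methoxy ether (-OCH3) but the bridging atom is O, not S.
So the answer is (B).

B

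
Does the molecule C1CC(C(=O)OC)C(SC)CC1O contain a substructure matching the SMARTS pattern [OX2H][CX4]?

Yes

The pattern [OX2H][CX4] describes a hydroxyl oxygen bound to an sp3 (X4) carbon — an aliphatic alcohol.
The molecule carries a hydroxyl group (-OH), whose atoms satisfy every constraint of the query, so the pattern matches.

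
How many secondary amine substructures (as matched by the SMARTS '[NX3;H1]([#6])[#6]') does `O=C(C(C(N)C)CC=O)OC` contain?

0

[NX3;H1]([#6])[#6] is the SMARTS for a secondary amine: a trivalent nitrogen with one H, bonded to two carbons.
The molecule has a primary amino group (-NH2), but the nitrogen has H2 and only one carbon neighbour; nothing else fits, so there are 0 matches.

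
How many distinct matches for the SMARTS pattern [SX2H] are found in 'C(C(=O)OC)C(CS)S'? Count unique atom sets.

2

[SX2H] is the SMARTS for a thiol: an aliphatic sulfur with two connections, one being H.
The molecule carries 2 separate instances of a thiol (-SH) meeting every constraint; each maps to a distinct set of atoms, giving 2 matches.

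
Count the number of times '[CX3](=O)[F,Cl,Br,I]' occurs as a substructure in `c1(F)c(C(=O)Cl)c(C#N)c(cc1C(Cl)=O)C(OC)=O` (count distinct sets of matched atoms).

[CX3](=O)[F,Cl,Br,I] is the SMARTS for an acyl halide: a carbonyl carbon bonded to a halogen.
The molecule carries 2 separate instances of an acyl chloride (-C(=O)Cl) meeting every constraint; each maps to a distinct set of atoms, giving 2 matches.

2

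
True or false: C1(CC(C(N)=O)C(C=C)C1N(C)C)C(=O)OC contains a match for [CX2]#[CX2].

The pattern [CX2]#[CX2] describes a carbon-carbon triple bond — an alkyne.
The closest candidate here is a vinyl group (-CH=CH2), but the C=C is a double bond; both carbons are CX3, not CX2. No other fragment satisfies the full query, so there is no match.

False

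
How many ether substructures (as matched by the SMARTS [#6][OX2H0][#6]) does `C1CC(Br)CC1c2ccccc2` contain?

[#6][OX2H0][#6] is the SMARTS for an ether: an aliphatic oxygen bridging two carbons with no H on the oxygen.
No fragment in the molecule satisfies every constraint, giving 0 matches.

0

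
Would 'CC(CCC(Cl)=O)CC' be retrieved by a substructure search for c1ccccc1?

The pattern c1ccccc1 describes six aromatic carbons in a ring — a benzene ring.
The closest candidate here is a methyl group (-CH3), but no six-membered all-carbon aromatic ring is present. No other fragment satisfies the full query, so there is no match.

No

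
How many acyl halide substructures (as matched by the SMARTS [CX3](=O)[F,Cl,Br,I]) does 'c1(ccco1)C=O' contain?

[CX3](=O)[F,Cl,Br,I] is the SMARTS for an acyl halide: a carbonyl carbon bonded to a halogen.
No fragment in the molecule satisfies every constraint, giving 0 matches.

0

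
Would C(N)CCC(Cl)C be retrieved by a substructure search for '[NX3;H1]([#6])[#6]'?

No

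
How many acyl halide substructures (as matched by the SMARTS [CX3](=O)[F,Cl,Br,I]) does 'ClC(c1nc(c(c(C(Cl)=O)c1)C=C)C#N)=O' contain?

[CX3](=O)[F,Cl,Br,I] is the SMARTS for an acyl halide: a carbonyl carbon bonded to a halogen.
The molecule carries 2 separate instances of an acyl chloride (-C(=O)Cl) meeting every constraint; each maps to a distinct set of atoms, giving 2 matches.

2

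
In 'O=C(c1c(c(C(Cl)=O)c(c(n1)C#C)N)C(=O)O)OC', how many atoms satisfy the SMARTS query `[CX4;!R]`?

1

Check the 19 heavy atoms by environment: 1× n (aromatic, X2, in 6-ring) → no; 5× c (aromatic, X3, in 6-ring) → no; 2× C (X2, acyclic) → no; 3× C (X3, acyclic) → no; 3× O (X1, acyclic) → no; 1× Cl (X1, acyclic) → no; 1× N (X3, acyclic) → no; 2× O (X2, acyclic) → no; 1× C (X4, acyclic) → match.
That gives 1 matching atom.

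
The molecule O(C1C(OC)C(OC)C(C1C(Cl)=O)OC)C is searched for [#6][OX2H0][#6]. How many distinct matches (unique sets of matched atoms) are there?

[#6][OX2H0][#6] is the SMARTS for an ether: an aliphatic oxygen bridging two carbons with no H on the oxygen.
The molecule carries 4 separate instances of a methoxy ether (-OCH3) meeting every constraint; each maps to a distinct set of atoms, giving 4 matches.

4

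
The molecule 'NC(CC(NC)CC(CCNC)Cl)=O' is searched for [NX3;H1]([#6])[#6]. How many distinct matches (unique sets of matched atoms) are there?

[NX3;H1]([#6])[#6] is the SMARTS for a secondary amine: a trivalent nitrogen with one H, bonded to two carbons.
The molecule carries 2 separate instances of an N-methylamino group (-NHCH3) meeting every constraint; each maps to a distinct set of atoms, giving 2 matches.

2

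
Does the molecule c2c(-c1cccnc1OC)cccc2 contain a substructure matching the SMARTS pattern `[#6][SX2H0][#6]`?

No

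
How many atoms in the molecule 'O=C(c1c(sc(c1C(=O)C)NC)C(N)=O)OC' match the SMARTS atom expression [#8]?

4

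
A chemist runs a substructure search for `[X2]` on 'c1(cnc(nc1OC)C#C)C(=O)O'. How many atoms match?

Check the 13 heavy atoms by environment: 2× n (aromatic, X2) → match; 4× c (aromatic, X3) → no; 2× C (X2) → match; 2× O (X2) → match; 1× C (X4) → no; 1× C (X3) → no; 1× O (X1) → no.
Summing the matching environments: 2 + 2 + 2 = 6 matching atoms.

6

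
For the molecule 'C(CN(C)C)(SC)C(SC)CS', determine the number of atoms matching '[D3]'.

3

Check the 12 heavy atoms by environment: 2× C (D2) → no; 2× C (D3) → match; 1× N (D3) → match; 4× C (D1) → no; 1× S (D1) → no; 2× S (D2) → no.
Summing the matching environments: 2 + 1 = 3 matching atoms.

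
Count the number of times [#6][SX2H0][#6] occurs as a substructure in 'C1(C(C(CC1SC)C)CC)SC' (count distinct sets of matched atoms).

2

[#6][SX2H0][#6] is the SMARTS for a thioether: an aliphatic sulfur bridging two carbons with no H on the sulfur.
The molecule carries 2 separate instances of a methylthio ether (-SCH3) meeting every constraint; each maps to a distinct set of atoms, giving 2 matches.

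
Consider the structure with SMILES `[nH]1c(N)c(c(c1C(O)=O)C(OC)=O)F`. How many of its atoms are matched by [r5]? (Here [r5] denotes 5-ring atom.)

5

The query [r5] means: r5 matches atoms in a five-membered ring.
Check the 14 heavy atoms by environment: 1× n (aromatic, in 5-ring) → match; 4× c (aromatic, in 5-ring) → match; 3× C (acyclic) → no; 4× O (acyclic) → no; 1× N (acyclic) → no; 1× F (acyclic) → no.
Summing the matching environments: 1 + 4 = 5 matching atoms.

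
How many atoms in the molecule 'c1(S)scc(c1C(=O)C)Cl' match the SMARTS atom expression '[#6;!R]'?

2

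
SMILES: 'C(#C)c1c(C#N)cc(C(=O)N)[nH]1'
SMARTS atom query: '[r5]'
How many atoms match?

Check the 12 heavy atoms by environment: 1× n (aromatic, in 5-ring) → match; 4× c (aromatic, in 5-ring) → match; 4× C (acyclic) → no; 1× O (acyclic) → no; 2× N (acyclic) → no.
Summing the matching environments: 1 + 4 = 5 matching atoms.

5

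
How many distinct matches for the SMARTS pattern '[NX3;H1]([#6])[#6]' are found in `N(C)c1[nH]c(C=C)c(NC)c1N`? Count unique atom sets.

2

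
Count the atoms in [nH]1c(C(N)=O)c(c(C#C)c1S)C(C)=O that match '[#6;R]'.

4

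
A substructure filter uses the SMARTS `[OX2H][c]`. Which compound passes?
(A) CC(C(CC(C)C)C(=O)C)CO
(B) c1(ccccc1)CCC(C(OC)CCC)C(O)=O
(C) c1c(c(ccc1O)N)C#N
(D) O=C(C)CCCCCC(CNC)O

[OX2H][c] describes a hydroxyl oxygen attached to an aromatic carbon (a phenol).
(A) has a hydroxyl group (-OH) but the -OH is on an aliphatic carbon, not an aromatic c.
(B) has a methoxy ether (-OCH3) but the oxygen has H0, not H1.
(C) contains a hydroxyl group (-OH), which satisfies every atom and bond constraint.
(D) has a hydroxyl group (-OH) but the -OH is on an aliphatic carbon, not an aromatic c.
So the answer is (C).

C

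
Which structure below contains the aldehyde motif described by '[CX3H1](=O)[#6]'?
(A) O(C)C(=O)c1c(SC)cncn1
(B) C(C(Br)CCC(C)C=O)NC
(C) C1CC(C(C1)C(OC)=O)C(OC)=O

B

[CX3H1](=O)[#6] describes an sp2 carbon with one H, double-bonded to O and single-bonded to carbon (an aldehyde).
(A) has a methyl-ester group (-C(=O)OCH3) but the carbonyl carbon has H0, not H1.
(B) contains an aldehyde (-CHO), which satisfies every atom and bond constraint.
(C) has a methyl-ester group (-C(=O)OCH3) but the carbonyl carbon has H0, not H1.
So the answer is (B).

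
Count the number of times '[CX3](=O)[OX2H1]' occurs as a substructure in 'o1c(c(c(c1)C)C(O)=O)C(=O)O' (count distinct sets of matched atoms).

2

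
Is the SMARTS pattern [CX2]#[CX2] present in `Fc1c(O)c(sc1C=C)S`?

No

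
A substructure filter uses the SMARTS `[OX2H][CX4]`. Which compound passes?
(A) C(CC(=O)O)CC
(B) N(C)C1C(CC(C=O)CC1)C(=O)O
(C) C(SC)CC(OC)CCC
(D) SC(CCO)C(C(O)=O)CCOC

[OX2H][CX4] describes a hydroxyl oxygen bound to an sp3 (X4) carbon (an aliphatic alcohol).
(A) has a carboxylic acid group (-C(=O)OH) but the -OH is on a CX3 carbonyl carbon, not a CX4 carbon.
(B) has a carboxylic acid group (-C(=O)OH) but the -OH is on a CX3 carbonyl carbon, not a CX4 carbon.
(C) has a methoxy ether (-OCH3) but the oxygen has H0 (ether), not H1.
(D) contains a hydroxyl group (-OH), which satisfies every atom and bond constraint.
So the answer is (D).

D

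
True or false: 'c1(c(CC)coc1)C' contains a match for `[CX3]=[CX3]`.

False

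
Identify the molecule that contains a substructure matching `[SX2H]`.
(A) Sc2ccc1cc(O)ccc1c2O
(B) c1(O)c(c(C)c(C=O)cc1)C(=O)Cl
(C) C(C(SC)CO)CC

A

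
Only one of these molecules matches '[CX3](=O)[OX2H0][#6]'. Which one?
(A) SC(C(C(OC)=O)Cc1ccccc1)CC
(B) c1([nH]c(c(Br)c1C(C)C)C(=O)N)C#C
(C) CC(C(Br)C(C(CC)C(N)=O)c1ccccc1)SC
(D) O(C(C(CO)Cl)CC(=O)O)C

[CX3](=O)[OX2H0][#6] describes a carbonyl carbon bonded to an oxygen that is itself bonded to carbon (no H on that O) (an ester).
(A) contains a methyl-ester group (-C(=O)OCH3), which satisfies every atom and bond constraint.
(B) has a primary amide (-C(=O)NH2) but the carbonyl is bonded to N, not to an O-C linkage.
(C) has a primary amide (-C(=O)NH2) but the carbonyl is bonded to N, not to an O-C linkage.
(D) has a methoxy ether (-OCH3) but the ether oxygen is not adjacent to a C=O carbon.
So the answer is (A).

A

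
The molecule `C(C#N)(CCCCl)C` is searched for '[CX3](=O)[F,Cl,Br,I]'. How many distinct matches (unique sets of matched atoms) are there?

0

[CX3](=O)[F,Cl,Br,I] is the SMARTS for an acyl halide: a carbonyl carbon bonded to a halogen.
The molecule has a chloro substituent, but the Cl is not on a carbonyl carbon; nothing else fits, so there are 0 matches.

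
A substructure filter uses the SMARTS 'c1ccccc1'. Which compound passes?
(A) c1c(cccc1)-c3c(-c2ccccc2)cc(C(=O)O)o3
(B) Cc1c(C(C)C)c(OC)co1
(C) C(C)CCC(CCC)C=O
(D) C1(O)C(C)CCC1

A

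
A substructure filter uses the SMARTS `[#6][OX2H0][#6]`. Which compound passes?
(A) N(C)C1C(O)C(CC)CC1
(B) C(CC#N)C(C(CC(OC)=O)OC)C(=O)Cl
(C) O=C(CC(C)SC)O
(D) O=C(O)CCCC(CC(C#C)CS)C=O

B

[#6][OX2H0][#6] describes an aliphatic oxygen bridging two carbons with no H on the oxygen (an ether).
(A) has a hydroxyl group (-OH) but the oxygen has H1, not H0 bridging two carbons.
(B) contains a methoxy ether (-OCH3), which satisfies every atom and bond constraint.
(C) has a carboxylic acid group (-C(=O)OH) but the -OH oxygen has H1; the =O is OX1, not OX2.
(D) has a carboxylic acid group (-C(=O)OH) but the -OH oxygen has H1; the =O is OX1, not OX2.
So the answer is (B).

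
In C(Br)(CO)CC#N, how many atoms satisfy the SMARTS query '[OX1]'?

0

Check the 7 heavy atoms by environment: 3× C (X4) → no; 1× Br (X1) → no; 1× O (X2) → no; 1× C (X2) → no; 1× N (X1) → no.
No environment satisfies the query, so 0 matching atoms.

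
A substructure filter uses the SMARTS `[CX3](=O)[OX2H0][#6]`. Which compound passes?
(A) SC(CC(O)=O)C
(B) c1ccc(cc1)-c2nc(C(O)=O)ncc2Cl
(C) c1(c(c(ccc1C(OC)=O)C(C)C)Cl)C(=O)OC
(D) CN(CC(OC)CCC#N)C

[CX3](=O)[OX2H0][#6] describes a carbonyl carbon bonded to an oxygen that is itself bonded to carbon (no H on that O) (an ester).
(A) has a carboxylic acid group (-C(=O)OH) but the singly-bonded O carries H (OX2H1, not H0).
(B) has a carboxylic acid group (-C(=O)OH) but the singly-bonded O carries H (OX2H1, not H0).
(C) contains a methyl-ester group (-C(=O)OCH3), which satisfies every atom and bond constraint.
(D) has a methoxy ether (-OCH3) but the ether oxygen is not adjacent to a C=O carbon.
So the answer is (C).

C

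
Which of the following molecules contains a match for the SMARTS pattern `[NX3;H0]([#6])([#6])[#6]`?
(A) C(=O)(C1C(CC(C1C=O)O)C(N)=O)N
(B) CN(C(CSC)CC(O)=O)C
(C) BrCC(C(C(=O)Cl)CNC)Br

B

[NX3;H0]([#6])([#6])[#6] describes a trivalent nitrogen with no H, bonded to three carbons (a tertiary amine).
(A) has a primary amide (-C(=O)NH2) but the amide nitrogen has H2 and only one carbon neighbour.
(B) contains a dimethylamino group (-N(CH3)2), which satisfies every atom and bond constraint.
(C) has an N-methylamino group (-NHCH3) but the nitrogen still has one H (H1), not H0.
So the answer is (B).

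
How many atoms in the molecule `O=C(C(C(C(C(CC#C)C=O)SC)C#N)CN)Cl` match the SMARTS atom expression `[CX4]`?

7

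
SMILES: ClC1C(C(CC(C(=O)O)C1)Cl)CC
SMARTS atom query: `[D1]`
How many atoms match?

5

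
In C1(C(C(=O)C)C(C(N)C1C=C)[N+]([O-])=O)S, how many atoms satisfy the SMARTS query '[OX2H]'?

0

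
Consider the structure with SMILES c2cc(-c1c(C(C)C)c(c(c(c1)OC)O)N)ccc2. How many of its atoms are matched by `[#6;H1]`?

7

The query [#6;H1] means: any carbon bearing exactly one hydrogen.
Check the 19 heavy atoms by environment: 6× c (aromatic, H0) → no; 6× c (aromatic, H1) → match; 1× O (H1) → no; 1× O (H0) → no; 3× C (H3) → no; 1× N (H2) → no; 1× C (H1) → match.
Summing the matching environments: 6 + 1 = 7 matching atoms.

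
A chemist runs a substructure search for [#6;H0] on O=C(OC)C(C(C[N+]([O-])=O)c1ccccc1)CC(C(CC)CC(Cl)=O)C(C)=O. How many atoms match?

4

The query [#6;H0] means: any carbon with no attached hydrogen.
Check the 28 heavy atoms by environment: 4× C (H2) → no; 4× C (H1) → no; 3× C (H3) → no; 3× C (H0) → match; 5× O (H0) → no; 1× c (aromatic, H0) → match; 5× c (aromatic, H1) → no; 1× Cl (H0) → no; 1× N (charge +1, H0) → no; 1× O (charge -1, H0) → no.
Summing the matching environments: 3 + 1 = 4 matching atoms.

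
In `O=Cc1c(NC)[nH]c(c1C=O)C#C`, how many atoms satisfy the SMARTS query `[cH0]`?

The query [cH0] means: aromatic carbon with no attached hydrogen (substituted or ring-fusion).
Check the 13 heavy atoms by environment: 1× n (aromatic, H1) → no; 4× c (aromatic, H0) → match; 3× C (H1) → no; 2× O (H0) → no; 1× C (H0) → no; 1× N (H1) → no; 1× C (H3) → no.
That gives 4 matching atoms.

4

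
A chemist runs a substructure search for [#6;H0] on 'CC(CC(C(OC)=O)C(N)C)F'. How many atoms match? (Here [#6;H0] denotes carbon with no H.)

The query [#6;H0] means: any carbon with no attached hydrogen.
Check the 12 heavy atoms by environment: 3× C (H3) → no; 3× C (H1) → no; 1× C (H2) → no; 1× C (H0) → match; 2× O (H0) → no; 1× N (H2) → no; 1× F (H0) → no.
That gives 1 matching atom.

1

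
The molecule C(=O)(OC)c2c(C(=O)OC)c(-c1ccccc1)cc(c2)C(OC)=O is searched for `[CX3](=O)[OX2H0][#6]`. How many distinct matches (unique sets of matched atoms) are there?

[CX3](=O)[OX2H0][#6] is the SMARTS for an ester: a carbonyl carbon bonded to an oxygen that is itself bonded to carbon (no H on that O).
The molecule carries 3 separate instances of a methyl-ester group (-C(=O)OCH3) meeting every constraint; each maps to a distinct set of atoms, giving 3 matches.

3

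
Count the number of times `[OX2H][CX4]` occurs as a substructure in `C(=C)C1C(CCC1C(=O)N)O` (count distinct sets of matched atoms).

[OX2H][CX4] is the SMARTS for an aliphatic alcohol: a hydroxyl oxygen bound to an sp3 (X4) carbon.
Exactly one fragment in the molecule meets all constraints, giving 1 match.

1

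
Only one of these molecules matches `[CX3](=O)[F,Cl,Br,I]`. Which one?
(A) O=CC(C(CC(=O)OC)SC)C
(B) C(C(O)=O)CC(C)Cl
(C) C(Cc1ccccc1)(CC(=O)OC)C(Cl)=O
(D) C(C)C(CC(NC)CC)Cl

[CX3](=O)[F,Cl,Br,I] describes a carbonyl carbon bonded to a halogen (an acyl halide).
(A) has a methyl-ester group (-C(=O)OCH3) but the carbonyl is bonded to -O-C, not to a halogen.
(B) has a carboxylic acid group (-C(=O)OH) but the carbonyl is bonded to -OH, not to a halogen.
(C) contains an acyl chloride (-C(=O)Cl), which satisfies every atom and bond constraint.
(D) has a chloro substituent but the Cl is not on a carbonyl carbon.
So the answer is (C).

C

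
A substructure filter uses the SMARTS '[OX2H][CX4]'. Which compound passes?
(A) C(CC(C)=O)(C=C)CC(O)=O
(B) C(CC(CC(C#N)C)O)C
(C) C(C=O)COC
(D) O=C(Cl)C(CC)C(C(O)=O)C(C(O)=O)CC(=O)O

B

[OX2H][CX4] describes a hydroxyl oxygen bound to an sp3 (X4) carbon (an aliphatic alcohol).
(A) has a carboxylic acid group (-C(=O)OH) but the -OH is on a CX3 carbonyl carbon, not a CX4 carbon.
(B) contains a hydroxyl group (-OH), which satisfies every atom and bond constraint.
(C) has a methoxy ether (-OCH3) but the oxygen has H0 (ether), not H1.
(D) has a carboxylic acid group (-C(=O)OH) but the -OH is on a CX3 carbonyl carbon, not a CX4 carbon.
So the answer is (B).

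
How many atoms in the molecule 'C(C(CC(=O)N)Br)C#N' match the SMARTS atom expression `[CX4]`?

The query [CX4] means: C with X4: aliphatic carbon with exactly 4 total connections (bonds + H).
Check the 9 heavy atoms by environment: 3× C (X4) → match; 1× Br (X1) → no; 1× C (X3) → no; 1× O (X1) → no; 1× N (X3) → no; 1× C (X2) → no; 1× N (X1) → no.
That gives 3 matching atoms.

3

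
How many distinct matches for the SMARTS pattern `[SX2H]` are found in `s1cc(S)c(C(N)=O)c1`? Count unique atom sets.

1

[SX2H] is the SMARTS for a thiol: an aliphatic sulfur with two connections, one being H.
Exactly one fragment in the molecule meets all constraints, giving 1 match.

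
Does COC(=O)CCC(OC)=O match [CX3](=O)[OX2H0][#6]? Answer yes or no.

Yes

The pattern [CX3](=O)[OX2H0][#6] describes a carbonyl carbon bonded to an oxygen that is itself bonded to carbon (no H on that O) — an ester.
The molecule carries a methyl-ester group (-C(=O)OCH3), whose atoms satisfy every constraint of the query, so the pattern matches.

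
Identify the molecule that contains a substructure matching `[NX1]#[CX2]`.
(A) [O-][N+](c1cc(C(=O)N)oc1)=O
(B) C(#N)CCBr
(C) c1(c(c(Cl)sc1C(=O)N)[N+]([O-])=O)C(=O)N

B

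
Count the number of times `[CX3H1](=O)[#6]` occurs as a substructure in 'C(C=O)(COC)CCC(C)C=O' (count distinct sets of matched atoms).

2

[CX3H1](=O)[#6] is the SMARTS for an aldehyde: an sp2 carbon with one H, double-bonded to O and single-bonded to carbon.
The molecule carries 2 separate instances of an aldehyde (-CHO) meeting every constraint; each maps to a distinct set of atoms, giving 2 matches.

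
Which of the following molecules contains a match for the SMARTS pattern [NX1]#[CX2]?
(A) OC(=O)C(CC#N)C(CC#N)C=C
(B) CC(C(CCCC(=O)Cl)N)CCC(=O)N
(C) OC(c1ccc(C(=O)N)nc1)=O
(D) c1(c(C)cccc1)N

[NX1]#[CX2] describes a nitrogen triple-bonded to a two-connected carbon (a nitrile).
(A) contains a nitrile (-C#N), which satisfies every atom and bond constraint.
(B) has a primary amino group (-NH2) but the nitrogen is NX3 (three connections), not NX1 triple-bonded.
(C) has a primary amide (-C(=O)NH2) but the nitrogen is NX3, not NX1.
(D) has a primary amino group (-NH2) but the nitrogen is NX3 (three connections), not NX1 triple-bonded.
So the answer is (A).

A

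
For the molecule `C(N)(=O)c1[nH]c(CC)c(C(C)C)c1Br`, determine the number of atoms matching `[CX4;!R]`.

5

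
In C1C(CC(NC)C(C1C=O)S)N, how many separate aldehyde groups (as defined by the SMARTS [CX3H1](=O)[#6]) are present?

[CX3H1](=O)[#6] is the SMARTS for an aldehyde: an sp2 carbon with one H, double-bonded to O and single-bonded to carbon.
Exactly one fragment in the molecule meets all constraints, giving 1 match.

1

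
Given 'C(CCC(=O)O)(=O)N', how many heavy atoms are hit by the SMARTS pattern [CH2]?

The query [CH2] means: aliphatic carbon with exactly two hydrogens.
Check the 8 heavy atoms by environment: 2× C (H2) → match; 2× C (H0) → no; 2× O (H0) → no; 1× N (H2) → no; 1× O (H1) → no.
That gives 2 matching atoms.

2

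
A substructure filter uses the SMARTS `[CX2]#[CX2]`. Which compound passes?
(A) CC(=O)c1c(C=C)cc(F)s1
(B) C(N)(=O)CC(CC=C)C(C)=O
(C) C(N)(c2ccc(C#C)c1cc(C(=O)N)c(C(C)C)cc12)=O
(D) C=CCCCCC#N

C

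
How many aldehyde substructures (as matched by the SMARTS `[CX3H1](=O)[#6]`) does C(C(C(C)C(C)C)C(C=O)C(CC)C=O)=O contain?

[CX3H1](=O)[#6] is the SMARTS for an aldehyde: an sp2 carbon with one H, double-bonded to O and single-bonded to carbon.
The molecule carries 3 separate instances of an aldehyde (-CHO) meeting every constraint; each maps to a distinct set of atoms, giving 3 matches.

3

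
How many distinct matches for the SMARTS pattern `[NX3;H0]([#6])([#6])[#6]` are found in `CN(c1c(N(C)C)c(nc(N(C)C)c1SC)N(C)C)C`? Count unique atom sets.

4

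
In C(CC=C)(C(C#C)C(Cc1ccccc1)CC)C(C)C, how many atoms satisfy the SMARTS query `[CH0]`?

1

The query [CH0] means: aliphatic carbon with no attached hydrogen.
Check the 20 heavy atoms by environment: 4× C (H2) → no; 6× C (H1) → no; 3× C (H3) → no; 1× C (H0) → match; 1× c (aromatic, H0) → no; 5× c (aromatic, H1) → no.
That gives 1 matching atom.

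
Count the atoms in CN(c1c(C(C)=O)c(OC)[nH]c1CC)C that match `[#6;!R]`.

7

The query [#6;!R] means: carbon not in any ring.
Check the 15 heavy atoms by environment: 1× n (aromatic, in 5-ring) → no; 4× c (aromatic, in 5-ring) → no; 7× C (acyclic) → match; 2× O (acyclic) → no; 1× N (acyclic) → no.
That gives 7 matching atoms.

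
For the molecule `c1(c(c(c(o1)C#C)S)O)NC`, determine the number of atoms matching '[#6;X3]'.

4

Check the 11 heavy atoms by environment: 1× o (aromatic, X2) → no; 4× c (aromatic, X3) → match; 1× O (X2) → no; 1× S (X2) → no; 1× N (X3) → no; 1× C (X4) → no; 2× C (X2) → no.
That gives 4 matching atoms.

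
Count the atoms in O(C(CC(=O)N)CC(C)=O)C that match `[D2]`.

3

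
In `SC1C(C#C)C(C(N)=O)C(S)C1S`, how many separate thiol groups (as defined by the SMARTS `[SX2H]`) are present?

3

[SX2H] is the SMARTS for a thiol: an aliphatic sulfur with two connections, one being H.
The molecule carries 3 separate instances of a thiol (-SH) meeting every constraint; each maps to a distinct set of atoms, giving 3 matches.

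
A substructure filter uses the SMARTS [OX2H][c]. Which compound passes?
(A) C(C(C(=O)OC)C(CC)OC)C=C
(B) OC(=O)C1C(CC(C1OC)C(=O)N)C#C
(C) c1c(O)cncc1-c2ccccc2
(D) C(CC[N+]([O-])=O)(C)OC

C

[OX2H][c] describes a hydroxyl oxygen attached to an aromatic carbon (a phenol).
(A) has a methoxy ether (-OCH3) but the oxygen has H0, not H1.
(B) has a methoxy ether (-OCH3) but the oxygen has H0, not H1.
(C) contains a hydroxyl group (-OH), which satisfies every atom and bond constraint.
(D) has a methoxy ether (-OCH3) but the oxygen has H0, not H1.
So the answer is (C).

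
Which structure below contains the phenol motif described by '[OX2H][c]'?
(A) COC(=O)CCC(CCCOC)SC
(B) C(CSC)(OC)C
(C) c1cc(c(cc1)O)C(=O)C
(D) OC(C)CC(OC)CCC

C

[OX2H][c] describes a hydroxyl oxygen attached to an aromatic carbon (a phenol).
(A) has a methoxy ether (-OCH3) but the oxygen has H0, not H1.
(B) has a methoxy ether (-OCH3) but the oxygen has H0, not H1.
(C) contains a hydroxyl group (-OH), which satisfies every atom and bond constraint.
(D) has a hydroxyl group (-OH) but the -OH is on an aliphatic carbon, not an aromatic c.
So the answer is (C).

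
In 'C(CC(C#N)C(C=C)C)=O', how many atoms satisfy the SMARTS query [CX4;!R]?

4

Check the 10 heavy atoms by environment: 4× C (X4, acyclic) → match; 3× C (X3, acyclic) → no; 1× O (X1, acyclic) → no; 1× C (X2, acyclic) → no; 1× N (X1, acyclic) → no.
That gives 4 matching atoms.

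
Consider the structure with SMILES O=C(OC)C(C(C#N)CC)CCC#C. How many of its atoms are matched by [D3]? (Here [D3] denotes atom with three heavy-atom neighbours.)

3

Check the 14 heavy atoms by environment: 5× C (D2) → no; 3× C (D3) → match; 3× C (D1) → no; 1× N (D1) → no; 1× O (D1) → no; 1× O (D2) → no.
That gives 3 matching atoms.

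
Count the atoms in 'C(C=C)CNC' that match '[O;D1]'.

0

The query [O;D1] means: aliphatic oxygen bonded to exactly one heavy atom.
Check the 6 heavy atoms by environment: 3× C (D2) → no; 2× C (D1) → no; 1× N (D2) → no.
No environment satisfies the query, so 0 matching atoms.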